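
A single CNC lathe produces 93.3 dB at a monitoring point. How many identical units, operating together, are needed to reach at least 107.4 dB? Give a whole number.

26

Need L₁ + 10·log₁₀ N ≥ 107.4, i.e. log₁₀ N ≥ 1.41.
N ≥ 10^(14.1/10) = 25.704, so N = 26.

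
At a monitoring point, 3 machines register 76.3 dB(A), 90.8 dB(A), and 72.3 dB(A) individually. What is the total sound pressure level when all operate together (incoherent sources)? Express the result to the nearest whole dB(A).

91 dB(A)

Incoherent sources combine by intensity addition: L_total = 10·log₁₀(Σ 10^(L_i/10)).
Σ 10^(L/10) = 10^(76.3/10) + 10^(90.8/10) + 10^(72.3/10) = 1.262e+09.
L_total = 10·log₁₀(1.262e+09) = 91.01 dB(A).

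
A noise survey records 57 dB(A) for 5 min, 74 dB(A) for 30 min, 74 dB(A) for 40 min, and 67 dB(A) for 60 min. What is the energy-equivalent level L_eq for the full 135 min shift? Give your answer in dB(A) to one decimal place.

L_eq = 10·log₁₀[(1/T)·Σ tᵢ·10^(Lᵢ/10)] with T = 135 min.
Σ tᵢ·10^(Lᵢ/10) = 5·10^(57/10) + 30·10^(74/10) + 40·10^(74/10) + 60·10^(67/10) = 2.062e+09.
L_eq = 10·log₁₀(2.062e+09/135) = 71.84 dB(A).

71.8 dB(A)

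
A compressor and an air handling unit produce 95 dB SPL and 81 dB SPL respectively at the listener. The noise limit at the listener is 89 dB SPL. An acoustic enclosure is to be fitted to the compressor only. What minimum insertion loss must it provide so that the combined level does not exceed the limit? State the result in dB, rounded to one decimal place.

6.7 dB

The untreated sources together contribute 10^(81/10) = 1.259e+08, i.e. 81.00 dB SPL.
The limit corresponds to 10^(89/10) = 7.943e+08; subtracting the fixed part leaves 6.684e+08 for the compressor, i.e. 88.25 dB SPL.
Required insertion loss = 95 − 88.25 = 6.75 dB.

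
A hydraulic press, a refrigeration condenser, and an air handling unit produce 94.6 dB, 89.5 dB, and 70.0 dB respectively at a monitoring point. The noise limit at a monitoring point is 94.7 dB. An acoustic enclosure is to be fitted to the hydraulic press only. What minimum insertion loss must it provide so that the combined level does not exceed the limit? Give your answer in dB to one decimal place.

The untreated sources together contribute 10^(89.5/10) + 10^(70.0/10) = 9.013e+08, i.e. 89.55 dB.
To meet 94.7 dB overall, the treated hydraulic press may contribute at most 10^(94.7/10) − 9.013e+08 = 2.050e+09, i.e. 93.12 dB.
So the hydraulic press must be reduced from 94.6 to 93.12 dB: IL = 1.48 dB.

1.5 dB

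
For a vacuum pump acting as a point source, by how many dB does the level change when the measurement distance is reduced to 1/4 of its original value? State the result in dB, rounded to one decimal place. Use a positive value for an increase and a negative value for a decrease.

With spherical spreading the level changes by −20·log₁₀(r₂/r₁).
ΔL = −20·log₁₀(0.25) = +12.04 dB.

+12.0 dB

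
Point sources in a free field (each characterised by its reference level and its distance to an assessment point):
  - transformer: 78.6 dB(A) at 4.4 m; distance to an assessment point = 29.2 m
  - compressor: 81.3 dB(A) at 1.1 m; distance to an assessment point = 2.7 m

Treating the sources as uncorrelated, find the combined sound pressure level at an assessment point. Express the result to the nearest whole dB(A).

74 dB(A)

First find each source's level at the receiver (point-source: −20·log₁₀(r/r_ref)), then combine on an intensity basis.
transformer: 78.6 − 20·log₁₀(29.2/4.4) = 78.6 − 16.44 = 62.16 dB(A).
compressor: 81.3 − 20·log₁₀(2.7/1.1) = 81.3 − 7.80 = 73.50 dB(A).
Σ 10^(L/10) = 2.404e+07 → L_total = 10·log₁₀(2.404e+07) = 73.81 dB(A).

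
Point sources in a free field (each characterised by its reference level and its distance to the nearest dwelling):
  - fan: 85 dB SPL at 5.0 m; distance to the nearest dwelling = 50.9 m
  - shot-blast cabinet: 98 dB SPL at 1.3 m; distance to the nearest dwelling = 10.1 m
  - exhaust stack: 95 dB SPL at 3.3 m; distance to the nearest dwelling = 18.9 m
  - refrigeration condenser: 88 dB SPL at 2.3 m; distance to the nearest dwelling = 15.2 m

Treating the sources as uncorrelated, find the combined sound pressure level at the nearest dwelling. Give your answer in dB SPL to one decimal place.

83.4 dB SPL

First find each source's level at the receiver (point-source: −20·log₁₀(r/r_ref)), then combine on an intensity basis.
fan: 85 − 20·log₁₀(50.9/5.0) = 85 − 20.15 = 64.85 dB SPL.
shot-blast cabinet: 98 − 20·log₁₀(10.1/1.3) = 98 − 17.81 = 80.19 dB SPL.
exhaust stack: 95 − 20·log₁₀(18.9/3.3) = 95 − 15.16 = 79.84 dB SPL.
refrigeration condenser: 88 − 20·log₁₀(15.2/2.3) = 88 − 16.40 = 71.60 dB SPL.
Σ 10^(L/10) = 2.184e+08 → L_total = 10·log₁₀(2.184e+08) = 83.39 dB SPL.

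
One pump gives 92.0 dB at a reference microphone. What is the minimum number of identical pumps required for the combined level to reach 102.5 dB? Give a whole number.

The shortfall is 102.5 − 92.0 = 10.5 dB, and N units add 10·log₁₀ N, so need 10·log₁₀ N ≥ 10.5.
N ≥ 10^(10.5/10) = 11.220, so N = 12.

12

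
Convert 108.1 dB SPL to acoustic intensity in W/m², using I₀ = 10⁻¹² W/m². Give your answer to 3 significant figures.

I/I₀ = 10^(108.1/10) = 6.457e+10, so I = 6.457e+10 × 10⁻¹² W/m².

0.0646 W/m²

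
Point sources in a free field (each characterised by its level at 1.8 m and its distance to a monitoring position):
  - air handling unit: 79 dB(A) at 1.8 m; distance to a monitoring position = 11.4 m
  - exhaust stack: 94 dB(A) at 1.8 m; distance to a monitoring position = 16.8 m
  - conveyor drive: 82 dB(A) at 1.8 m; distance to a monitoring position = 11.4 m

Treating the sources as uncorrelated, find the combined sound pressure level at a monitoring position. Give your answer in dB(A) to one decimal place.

First find each source's level at the receiver (point-source: −20·log₁₀(r/r_ref)), then combine on an intensity basis.
air handling unit: 79 − 20·log₁₀(11.4/1.8) = 79 − 16.03 = 62.97 dB(A).
exhaust stack: 94 − 20·log₁₀(16.8/1.8) = 94 − 19.40 = 74.60 dB(A).
conveyor drive: 82 − 20·log₁₀(11.4/1.8) = 82 − 16.03 = 65.97 dB(A).
Σ 10^(L/10) = 3.477e+07 → L_total = 10·log₁₀(3.477e+07) = 75.41 dB(A).

75.4 dB(A)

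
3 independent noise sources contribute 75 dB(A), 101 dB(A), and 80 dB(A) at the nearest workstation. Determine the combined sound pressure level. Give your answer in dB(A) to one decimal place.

101.0 dB(A)

For uncorrelated sources the intensities add, so convert each level to linear form, sum, and take 10·log₁₀ of the total.
Σ 10^(L/10) = 10^(75/10) + 10^(101/10) + 10^(80/10) = 1.272e+10.
L_total = 10·log₁₀(1.272e+10) = 101.05 dB(A).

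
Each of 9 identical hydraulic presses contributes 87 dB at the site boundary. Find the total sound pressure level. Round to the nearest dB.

L_total = L₁ + 10·log₁₀ N for N identical incoherent sources.
L_total = 87 + 10·log₁₀(9) = 87 + 9.542 = 96.54 dB.

97 dB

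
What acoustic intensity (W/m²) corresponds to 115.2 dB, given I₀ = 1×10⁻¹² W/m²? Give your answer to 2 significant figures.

I/I₀ = 10^(115.2/10) = 3.311e+11, so I = 3.311e+11 × 10⁻¹² W/m².

0.33 W/m²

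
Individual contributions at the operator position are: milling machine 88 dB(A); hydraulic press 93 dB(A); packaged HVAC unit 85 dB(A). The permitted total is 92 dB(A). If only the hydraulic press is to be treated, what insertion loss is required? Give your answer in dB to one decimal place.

5.0 dB

The untreated sources together contribute 10^(88/10) + 10^(85/10) = 9.472e+08, i.e. 89.76 dB(A).
The limit corresponds to 10^(92/10) = 1.585e+09; subtracting the fixed part leaves 6.377e+08 for the hydraulic press, i.e. 88.05 dB(A).
So the hydraulic press must be reduced from 93 to 88.05 dB(A): IL = 4.95 dB.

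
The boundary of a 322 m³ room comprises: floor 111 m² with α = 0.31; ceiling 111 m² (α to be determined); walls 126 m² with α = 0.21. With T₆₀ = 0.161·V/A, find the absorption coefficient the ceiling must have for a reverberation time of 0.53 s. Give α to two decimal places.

A = 0.161·V/T₆₀ = 0.161·322/0.53 = 97.82 m² sabins.
Absorption from the other surfaces = 111·0.31 + 126·0.21 = 60.87 m², so the ceiling must supply 36.95 m² over 111 m².
α = 36.95/111 = 0.333.

0.33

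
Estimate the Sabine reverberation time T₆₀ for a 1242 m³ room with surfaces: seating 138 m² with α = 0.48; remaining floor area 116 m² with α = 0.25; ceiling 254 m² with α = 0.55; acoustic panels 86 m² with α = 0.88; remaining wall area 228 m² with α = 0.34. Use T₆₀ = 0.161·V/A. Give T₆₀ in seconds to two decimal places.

0.52 s

Summing Sᵢαᵢ: 138·0.48 + 116·0.25 + 254·0.55 + 86·0.88 + 228·0.34 = 388.14 m².
T₆₀ = 0.161·V/A = 0.161·1242/388.14 = 0.515 s.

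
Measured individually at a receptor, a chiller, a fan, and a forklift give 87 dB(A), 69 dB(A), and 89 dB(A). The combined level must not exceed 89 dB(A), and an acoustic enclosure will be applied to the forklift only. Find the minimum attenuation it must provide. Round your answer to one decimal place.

The untreated sources together contribute 10^(87/10) + 10^(69/10) = 5.091e+08, i.e. 87.07 dB(A).
To meet 89 dB(A) overall, the treated forklift may contribute at most 10^(89/10) − 5.091e+08 = 2.852e+08, i.e. 84.55 dB(A).
Required insertion loss = 89 − 84.55 = 4.45 dB.

4.4 dB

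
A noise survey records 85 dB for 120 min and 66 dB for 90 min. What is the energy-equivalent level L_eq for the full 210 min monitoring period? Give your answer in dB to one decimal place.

L_eq = 10·log₁₀[(1/T)·Σ tᵢ·10^(Lᵢ/10)] with T = 210 min.
Σ tᵢ·10^(Lᵢ/10) = 120·10^(85/10) + 90·10^(66/10) = 3.831e+10.
L_eq = 10·log₁₀(3.831e+10/210) = 82.61 dB.

82.6 dB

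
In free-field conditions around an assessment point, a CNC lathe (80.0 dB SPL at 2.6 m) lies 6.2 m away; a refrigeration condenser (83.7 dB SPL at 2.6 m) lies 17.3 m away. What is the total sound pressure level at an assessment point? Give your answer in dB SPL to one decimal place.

Propagate each source to the receiver with L = L_ref − 20·log₁₀(r/r_ref), then add intensities.
CNC lathe: 80.0 − 20·log₁₀(6.2/2.6) = 80.0 − 7.55 = 72.45 dB SPL.
refrigeration condenser: 83.7 − 20·log₁₀(17.3/2.6) = 83.7 − 16.46 = 67.24 dB SPL.
Σ 10^(L/10) = 2.288e+07 → L_total = 10·log₁₀(2.288e+07) = 73.59 dB SPL.

73.6 dB SPL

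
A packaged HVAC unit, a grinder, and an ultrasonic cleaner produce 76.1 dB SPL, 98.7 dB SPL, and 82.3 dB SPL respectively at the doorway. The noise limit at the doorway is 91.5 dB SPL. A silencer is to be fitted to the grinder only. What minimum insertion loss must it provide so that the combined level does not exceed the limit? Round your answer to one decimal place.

7.9 dB

Everything except the grinder sums to 10^(76.1/10) + 10^(82.3/10) = 2.106e+08 in linear terms, 83.23 dB SPL.
The limit corresponds to 10^(91.5/10) = 1.413e+09; subtracting the fixed part leaves 1.202e+09 for the grinder, i.e. 90.80 dB SPL.
Required insertion loss = 98.7 − 90.80 = 7.90 dB.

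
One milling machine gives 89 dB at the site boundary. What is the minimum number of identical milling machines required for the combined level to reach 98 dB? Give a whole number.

8

N identical sources give L₁ + 10·log₁₀ N, so require 10·log₁₀ N ≥ 98 − 89 = 9.0 dB.
N ≥ 10^(9.0/10) = 7.943, so N = 8.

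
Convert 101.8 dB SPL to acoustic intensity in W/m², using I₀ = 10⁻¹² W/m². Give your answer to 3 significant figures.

0.0151 W/m²

L = 10·log₁₀(I/I₀) ⇒ I = I₀·10^(L/10) = 10⁻¹² × 10^10.18.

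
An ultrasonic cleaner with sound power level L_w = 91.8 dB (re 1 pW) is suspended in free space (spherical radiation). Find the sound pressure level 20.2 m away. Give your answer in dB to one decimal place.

The power spreads over a sphere of area 4π·r², so L_p = L_w − 10·log₁₀(4π·r²).
4π·r² = 5128 m², 10·log₁₀ of that is 37.099 dB.
L_p = 91.8 − 37.099 = 54.70 dB.

54.7 dB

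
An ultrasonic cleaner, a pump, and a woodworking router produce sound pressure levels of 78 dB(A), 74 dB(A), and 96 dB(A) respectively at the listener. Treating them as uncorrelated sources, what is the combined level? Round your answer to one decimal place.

Incoherent sources combine by intensity addition: L_total = 10·log₁₀(Σ 10^(L_i/10)).
Σ 10^(L/10) = 10^(78/10) + 10^(74/10) + 10^(96/10) = 4.069e+09.
L_total = 10·log₁₀(4.069e+09) = 96.10 dB(A).

96.1 dB(A)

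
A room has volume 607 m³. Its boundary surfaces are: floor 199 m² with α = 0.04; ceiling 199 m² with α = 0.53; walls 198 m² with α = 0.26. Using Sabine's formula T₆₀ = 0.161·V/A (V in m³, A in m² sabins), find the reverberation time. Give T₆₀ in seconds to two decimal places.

0.59 s

A = Σ Sᵢαᵢ = 199·0.04 + 199·0.53 + 198·0.26 = 164.91 m².
T₆₀ = 0.161 × 607 / 164.91 = 0.593 s.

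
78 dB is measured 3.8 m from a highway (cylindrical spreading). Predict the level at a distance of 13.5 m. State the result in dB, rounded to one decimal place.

72.5 dB

Cylindrical spreading from a line source gives a 10·log₁₀(r₂/r₁) drop.
L₂ = 78 − 10·log₁₀(13.5/3.8) = 78 − 5.506 = 72.49 dB.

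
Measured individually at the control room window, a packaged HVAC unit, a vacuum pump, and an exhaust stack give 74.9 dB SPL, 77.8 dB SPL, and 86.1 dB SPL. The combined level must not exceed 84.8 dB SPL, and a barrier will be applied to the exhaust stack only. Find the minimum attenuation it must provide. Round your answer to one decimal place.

The untreated sources together contribute 10^(74.9/10) + 10^(77.8/10) = 9.116e+07, i.e. 79.60 dB SPL.
The limit corresponds to 10^(84.8/10) = 3.020e+08; subtracting the fixed part leaves 2.108e+08 for the exhaust stack, i.e. 83.24 dB SPL.
So the exhaust stack must be reduced from 86.1 to 83.24 dB SPL: IL = 2.86 dB.

2.9 dB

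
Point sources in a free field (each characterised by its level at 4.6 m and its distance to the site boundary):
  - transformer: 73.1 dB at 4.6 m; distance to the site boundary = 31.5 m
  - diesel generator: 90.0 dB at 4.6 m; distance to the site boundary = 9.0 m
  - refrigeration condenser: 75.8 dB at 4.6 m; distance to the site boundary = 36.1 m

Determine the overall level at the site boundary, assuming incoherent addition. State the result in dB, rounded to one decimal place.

Propagate each source to the receiver with L = L_ref − 20·log₁₀(r/r_ref), then add intensities.
transformer: 73.1 − 20·log₁₀(31.5/4.6) = 73.1 − 16.71 = 56.39 dB.
diesel generator: 90.0 − 20·log₁₀(9.0/4.6) = 90.0 − 5.83 = 84.17 dB.
refrigeration condenser: 75.8 − 20·log₁₀(36.1/4.6) = 75.8 − 17.89 = 57.91 dB.
Σ 10^(L/10) = 2.623e+08 → L_total = 10·log₁₀(2.623e+08) = 84.19 dB.

84.2 dB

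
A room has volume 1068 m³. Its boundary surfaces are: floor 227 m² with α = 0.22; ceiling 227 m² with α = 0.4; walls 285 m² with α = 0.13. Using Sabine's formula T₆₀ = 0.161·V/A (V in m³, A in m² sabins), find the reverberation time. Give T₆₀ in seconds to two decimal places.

Summing Sᵢαᵢ: 227·0.22 + 227·0.4 + 285·0.13 = 177.79 m².
T₆₀ = 0.161 × 1068 / 177.79 = 0.967 s.

0.97 s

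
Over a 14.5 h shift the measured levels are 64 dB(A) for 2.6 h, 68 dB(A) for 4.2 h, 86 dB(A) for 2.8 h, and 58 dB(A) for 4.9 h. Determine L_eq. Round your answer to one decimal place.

Weight each interval's intensity by its duration and average over T = 14.5 h:
Σ tᵢ·10^(Lᵢ/10) = 2.6·10^(64/10) + 4.2·10^(68/10) + 2.8·10^(86/10) + 4.9·10^(58/10) = 1.151e+09.
L_eq = 10·log₁₀(1.151e+09/14.5) = 79.00 dB(A).

79.0 dB(A)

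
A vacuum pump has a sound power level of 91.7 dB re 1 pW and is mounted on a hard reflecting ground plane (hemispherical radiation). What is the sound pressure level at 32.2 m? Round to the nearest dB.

54 dB

Free-field hemispherical radiation: L_p = L_w − 10·log₁₀(2π·r²), r = 32.2 m.
2π·r² = 6515 m², 10·log₁₀ of that is 38.139 dB.
L_p = 91.7 − 38.139 = 53.56 dB.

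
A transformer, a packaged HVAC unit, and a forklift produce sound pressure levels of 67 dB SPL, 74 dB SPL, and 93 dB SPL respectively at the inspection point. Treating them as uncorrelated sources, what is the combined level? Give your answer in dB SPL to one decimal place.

93.1 dB SPL

For uncorrelated sources the intensities add, so convert each level to linear form, sum, and take 10·log₁₀ of the total.
Σ 10^(L/10) = 10^(67/10) + 10^(74/10) + 10^(93/10) = 2.025e+09.
L_total = 10·log₁₀(2.025e+09) = 93.07 dB SPL.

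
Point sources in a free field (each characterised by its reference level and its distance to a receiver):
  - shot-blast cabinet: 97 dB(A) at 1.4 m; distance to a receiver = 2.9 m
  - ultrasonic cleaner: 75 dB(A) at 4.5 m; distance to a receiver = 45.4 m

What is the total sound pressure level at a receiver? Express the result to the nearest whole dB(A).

Propagate each source to the receiver with L = L_ref − 20·log₁₀(r/r_ref), then add intensities.
shot-blast cabinet: 97 − 20·log₁₀(2.9/1.4) = 97 − 6.33 = 90.67 dB(A).
ultrasonic cleaner: 75 − 20·log₁₀(45.4/4.5) = 75 − 20.08 = 54.92 dB(A).
Σ 10^(L/10) = 1.168e+09 → L_total = 10·log₁₀(1.168e+09) = 90.68 dB(A).

91 dB(A)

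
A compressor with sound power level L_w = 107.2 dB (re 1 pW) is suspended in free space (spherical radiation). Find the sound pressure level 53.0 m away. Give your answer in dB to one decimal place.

The power spreads over a sphere of area 4π·r², so L_p = L_w − 10·log₁₀(4π·r²).
4π·r² = 3.53e+04 m², 10·log₁₀ of that is 45.478 dB.
L_p = 107.2 − 45.478 = 61.72 dB.

61.7 dB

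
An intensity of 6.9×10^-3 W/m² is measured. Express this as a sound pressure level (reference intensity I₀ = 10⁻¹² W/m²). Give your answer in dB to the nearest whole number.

98 dB

Dividing by I₀ shifts the exponent by 12: I/I₀ = 6.9×10^9.
L = 10·(0.8388 + 9) = 98.39 dB.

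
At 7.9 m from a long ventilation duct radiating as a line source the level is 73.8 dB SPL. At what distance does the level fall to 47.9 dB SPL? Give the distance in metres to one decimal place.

Line-source spreading drops the level by 10·log₁₀(r₂/r₁); inverting, r₂/r₁ = 10^(ΔL/10).
r₂ = 7.9·10^((73.8−47.9)/10) = 7.9·10^(25.9/10) = 3073.46 m.

3073.5 m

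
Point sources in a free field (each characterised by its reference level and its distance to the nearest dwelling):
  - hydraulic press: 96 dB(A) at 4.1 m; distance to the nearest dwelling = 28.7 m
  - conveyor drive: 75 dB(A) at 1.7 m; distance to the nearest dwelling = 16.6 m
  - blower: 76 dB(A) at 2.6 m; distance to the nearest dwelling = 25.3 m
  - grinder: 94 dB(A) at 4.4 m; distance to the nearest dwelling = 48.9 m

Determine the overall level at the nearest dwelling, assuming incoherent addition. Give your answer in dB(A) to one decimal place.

First find each source's level at the receiver (point-source: −20·log₁₀(r/r_ref)), then combine on an intensity basis.
hydraulic press: 96 − 20·log₁₀(28.7/4.1) = 96 − 16.90 = 79.10 dB(A).
conveyor drive: 75 − 20·log₁₀(16.6/1.7) = 75 − 19.79 = 55.21 dB(A).
blower: 76 − 20·log₁₀(25.3/2.6) = 76 − 19.76 = 56.24 dB(A).
grinder: 94 − 20·log₁₀(48.9/4.4) = 94 − 20.92 = 73.08 dB(A).
Σ 10^(L/10) = 1.023e+08 → L_total = 10·log₁₀(1.023e+08) = 80.10 dB(A).

80.1 dB(A)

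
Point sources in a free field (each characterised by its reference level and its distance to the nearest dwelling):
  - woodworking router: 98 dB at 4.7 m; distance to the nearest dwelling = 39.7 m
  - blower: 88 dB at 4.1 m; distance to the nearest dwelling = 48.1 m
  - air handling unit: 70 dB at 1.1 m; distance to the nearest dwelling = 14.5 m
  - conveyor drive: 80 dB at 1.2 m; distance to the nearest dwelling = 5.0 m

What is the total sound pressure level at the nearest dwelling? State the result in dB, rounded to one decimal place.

First find each source's level at the receiver (point-source: −20·log₁₀(r/r_ref)), then combine on an intensity basis.
woodworking router: 98 − 20·log₁₀(39.7/4.7) = 98 − 18.53 = 79.47 dB.
blower: 88 − 20·log₁₀(48.1/4.1) = 88 − 21.39 = 66.61 dB.
air handling unit: 70 − 20·log₁₀(14.5/1.1) = 70 − 22.40 = 47.60 dB.
conveyor drive: 80 − 20·log₁₀(5.0/1.2) = 80 − 12.40 = 67.60 dB.
Σ 10^(L/10) = 9.883e+07 → L_total = 10·log₁₀(9.883e+07) = 79.95 dB.

79.9 dB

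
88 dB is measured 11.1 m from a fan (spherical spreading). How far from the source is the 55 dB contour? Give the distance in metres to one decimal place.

Point-source spreading drops the level by 20·log₁₀(r₂/r₁); inverting, r₂/r₁ = 10^(ΔL/20).
r₂ = 11.1·10^((88−55)/20) = 11.1·10^(33.0/20) = 495.82 m.

495.8 m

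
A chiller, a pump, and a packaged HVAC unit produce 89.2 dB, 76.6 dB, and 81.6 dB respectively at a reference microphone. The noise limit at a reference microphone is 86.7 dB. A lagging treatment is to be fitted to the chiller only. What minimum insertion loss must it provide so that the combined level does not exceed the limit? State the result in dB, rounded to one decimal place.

4.8 dB

Everything except the chiller sums to 10^(76.6/10) + 10^(81.6/10) = 1.903e+08 in linear terms, 82.79 dB.
The limit corresponds to 10^(86.7/10) = 4.677e+08; subtracting the fixed part leaves 2.775e+08 for the chiller, i.e. 84.43 dB.
Required insertion loss = 89.2 − 84.43 = 4.77 dB.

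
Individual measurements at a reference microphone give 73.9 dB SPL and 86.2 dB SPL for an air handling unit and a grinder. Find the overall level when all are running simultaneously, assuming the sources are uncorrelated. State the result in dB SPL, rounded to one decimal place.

86.4 dB SPL

Incoherent sources combine by intensity addition: L_total = 10·log₁₀(Σ 10^(L_i/10)).
Σ 10^(L/10) = 10^(73.9/10) + 10^(86.2/10) = 4.414e+08.
L_total = 10·log₁₀(4.414e+08) = 86.45 dB SPL.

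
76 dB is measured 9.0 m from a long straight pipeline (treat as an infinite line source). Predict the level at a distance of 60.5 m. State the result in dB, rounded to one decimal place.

For a line source, L₂ = L₁ − 10·log₁₀(r₂/r₁).
L₂ = 76 − 10·log₁₀(60.5/9.0) = 76 − 8.275 = 67.72 dB.

67.7 dB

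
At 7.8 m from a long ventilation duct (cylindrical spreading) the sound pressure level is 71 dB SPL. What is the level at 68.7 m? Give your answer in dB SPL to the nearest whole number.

62 dB SPL

Cylindrical spreading from a line source gives a 10·log₁₀(r₂/r₁) drop.
L₂ = 71 − 10·log₁₀(68.7/7.8) = 71 − 9.449 = 61.55 dB SPL.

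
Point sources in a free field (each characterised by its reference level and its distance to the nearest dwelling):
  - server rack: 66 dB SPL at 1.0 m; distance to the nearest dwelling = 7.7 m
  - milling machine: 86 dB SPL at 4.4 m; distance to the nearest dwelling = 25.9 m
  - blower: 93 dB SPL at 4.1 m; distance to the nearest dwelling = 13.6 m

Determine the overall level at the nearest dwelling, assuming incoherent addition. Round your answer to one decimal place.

82.9 dB SPL

Propagate each source to the receiver with L = L_ref − 20·log₁₀(r/r_ref), then add intensities.
server rack: 66 − 20·log₁₀(7.7/1.0) = 66 − 17.73 = 48.27 dB SPL.
milling machine: 86 − 20·log₁₀(25.9/4.4) = 86 − 15.40 = 70.60 dB SPL.
blower: 93 − 20·log₁₀(13.6/4.1) = 93 − 10.42 = 82.58 dB SPL.
Σ 10^(L/10) = 1.929e+08 → L_total = 10·log₁₀(1.929e+08) = 82.85 dB SPL.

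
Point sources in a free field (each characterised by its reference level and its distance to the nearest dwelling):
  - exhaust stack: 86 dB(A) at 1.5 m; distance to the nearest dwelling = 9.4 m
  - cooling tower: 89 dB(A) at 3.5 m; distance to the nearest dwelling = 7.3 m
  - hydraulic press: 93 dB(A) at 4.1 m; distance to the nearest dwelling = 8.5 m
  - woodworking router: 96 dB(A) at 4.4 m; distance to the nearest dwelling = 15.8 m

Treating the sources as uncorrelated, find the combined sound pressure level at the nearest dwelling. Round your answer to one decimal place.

Apply inverse-square spreading to bring every level to the receiver, then sum 10^(L/10).
exhaust stack: 86 − 20·log₁₀(9.4/1.5) = 86 − 15.94 = 70.06 dB(A).
cooling tower: 89 − 20·log₁₀(7.3/3.5) = 89 − 6.39 = 82.61 dB(A).
hydraulic press: 93 − 20·log₁₀(8.5/4.1) = 93 − 6.33 = 86.67 dB(A).
woodworking router: 96 − 20·log₁₀(15.8/4.4) = 96 − 11.10 = 84.90 dB(A).
Σ 10^(L/10) = 9.657e+08 → L_total = 10·log₁₀(9.657e+08) = 89.85 dB(A).

89.8 dB(A)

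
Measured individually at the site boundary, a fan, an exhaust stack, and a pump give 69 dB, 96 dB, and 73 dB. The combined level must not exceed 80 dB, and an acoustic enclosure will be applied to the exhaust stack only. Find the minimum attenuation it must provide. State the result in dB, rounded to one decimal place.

17.4 dB

Everything except the exhaust stack sums to 10^(69/10) + 10^(73/10) = 2.790e+07 in linear terms, 74.46 dB.
The limit corresponds to 10^(80/10) = 1.000e+08; subtracting the fixed part leaves 7.210e+07 for the exhaust stack, i.e. 78.58 dB.
Required insertion loss = 96 − 78.58 = 17.42 dB.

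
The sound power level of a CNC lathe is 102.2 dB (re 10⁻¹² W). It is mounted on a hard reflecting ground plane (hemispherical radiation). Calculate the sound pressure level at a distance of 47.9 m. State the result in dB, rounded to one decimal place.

Free-field hemispherical radiation: L_p = L_w − 10·log₁₀(2π·r²), r = 47.9 m.
2π·r² = 1.442e+04 m², 10·log₁₀ of that is 41.589 dB.
L_p = 102.2 − 41.589 = 60.61 dB.

60.6 dB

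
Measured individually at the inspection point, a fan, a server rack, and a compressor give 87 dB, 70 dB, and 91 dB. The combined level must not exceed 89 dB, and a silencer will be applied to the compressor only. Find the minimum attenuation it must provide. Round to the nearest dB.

6 dB

Everything except the compressor sums to 10^(87/10) + 10^(70/10) = 5.112e+08 in linear terms, 87.09 dB.
The limit corresponds to 10^(89/10) = 7.943e+08; subtracting the fixed part leaves 2.831e+08 for the compressor, i.e. 84.52 dB.
Required insertion loss = 91 − 84.52 = 6.48 dB.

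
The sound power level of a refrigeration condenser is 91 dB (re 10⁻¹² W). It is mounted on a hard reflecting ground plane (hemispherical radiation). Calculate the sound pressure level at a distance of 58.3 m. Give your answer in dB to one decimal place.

47.7 dB

The power spreads over a hemisphere of area 2π·r², so L_p = L_w − 10·log₁₀(2π·r²).
2π·r² = 2.136e+04 m², 10·log₁₀ of that is 43.295 dB.
L_p = 91 − 43.295 = 47.70 dB.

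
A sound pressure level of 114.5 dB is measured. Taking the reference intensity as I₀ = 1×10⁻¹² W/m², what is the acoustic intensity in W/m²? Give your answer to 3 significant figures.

0.282 W/m²

I = I₀·10^(L/10) = 10⁻¹² × 10^(114.5/10) = 10^(-0.550).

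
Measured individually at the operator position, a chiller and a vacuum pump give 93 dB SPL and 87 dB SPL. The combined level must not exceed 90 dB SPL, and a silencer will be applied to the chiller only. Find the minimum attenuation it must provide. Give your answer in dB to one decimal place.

Everything except the chiller sums to 10^(87/10) = 5.012e+08 in linear terms, 87.00 dB SPL.
The limit corresponds to 10^(90/10) = 1.000e+09; subtracting the fixed part leaves 4.988e+08 for the chiller, i.e. 86.98 dB SPL.
Required insertion loss = 93 − 86.98 = 6.02 dB.

6.0 dB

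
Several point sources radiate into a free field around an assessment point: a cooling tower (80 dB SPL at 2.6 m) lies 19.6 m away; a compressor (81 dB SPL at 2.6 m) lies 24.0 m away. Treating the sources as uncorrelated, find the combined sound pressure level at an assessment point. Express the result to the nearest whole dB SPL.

65 dB SPL

Propagate each source to the receiver with L = L_ref − 20·log₁₀(r/r_ref), then add intensities.
cooling tower: 80 − 20·log₁₀(19.6/2.6) = 80 − 17.55 = 62.45 dB SPL.
compressor: 81 − 20·log₁₀(24.0/2.6) = 81 − 19.30 = 61.70 dB SPL.
Σ 10^(L/10) = 3.237e+06 → L_total = 10·log₁₀(3.237e+06) = 65.10 dB SPL.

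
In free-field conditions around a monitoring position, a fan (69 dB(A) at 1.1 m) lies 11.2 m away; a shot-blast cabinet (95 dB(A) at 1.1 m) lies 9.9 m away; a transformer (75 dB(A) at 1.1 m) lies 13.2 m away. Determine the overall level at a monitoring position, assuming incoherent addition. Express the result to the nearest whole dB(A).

76 dB(A)

First find each source's level at the receiver (point-source: −20·log₁₀(r/r_ref)), then combine on an intensity basis.
fan: 69 − 20·log₁₀(11.2/1.1) = 69 − 20.16 = 48.84 dB(A).
shot-blast cabinet: 95 − 20·log₁₀(9.9/1.1) = 95 − 19.08 = 75.92 dB(A).
transformer: 75 − 20·log₁₀(13.2/1.1) = 75 − 21.58 = 53.42 dB(A).
Σ 10^(L/10) = 3.934e+07 → L_total = 10·log₁₀(3.934e+07) = 75.95 dB(A).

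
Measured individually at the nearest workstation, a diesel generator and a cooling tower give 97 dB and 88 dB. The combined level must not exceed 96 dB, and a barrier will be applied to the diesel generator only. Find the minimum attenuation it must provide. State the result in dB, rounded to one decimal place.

Everything except the diesel generator sums to 10^(88/10) = 6.310e+08 in linear terms, 88.00 dB.
The limit corresponds to 10^(96/10) = 3.981e+09; subtracting the fixed part leaves 3.350e+09 for the diesel generator, i.e. 95.25 dB.
So the diesel generator must be reduced from 97 to 95.25 dB: IL = 1.75 dB.

1.7 dB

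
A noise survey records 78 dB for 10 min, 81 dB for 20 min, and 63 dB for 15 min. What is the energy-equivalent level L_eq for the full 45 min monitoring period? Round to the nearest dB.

78 dB

The energy average is taken in the linear domain: L_eq = 10·log₁₀[(Σ tᵢ·10^(Lᵢ/10))/T], T = 45 min.
Σ tᵢ·10^(Lᵢ/10) = 10·10^(78/10) + 20·10^(81/10) + 15·10^(63/10) = 3.179e+09.
L_eq = 10·log₁₀(3.179e+09/45) = 78.49 dB.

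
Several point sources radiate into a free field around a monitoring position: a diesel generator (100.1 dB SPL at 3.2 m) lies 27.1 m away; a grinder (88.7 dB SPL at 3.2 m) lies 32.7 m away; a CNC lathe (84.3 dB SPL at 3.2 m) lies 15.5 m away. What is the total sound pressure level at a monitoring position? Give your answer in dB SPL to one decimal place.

Apply inverse-square spreading to bring every level to the receiver, then sum 10^(L/10).
diesel generator: 100.1 − 20·log₁₀(27.1/3.2) = 100.1 − 18.56 = 81.54 dB SPL.
grinder: 88.7 − 20·log₁₀(32.7/3.2) = 88.7 − 20.19 = 68.51 dB SPL.
CNC lathe: 84.3 − 20·log₁₀(15.5/3.2) = 84.3 − 13.70 = 70.60 dB SPL.
Σ 10^(L/10) = 1.613e+08 → L_total = 10·log₁₀(1.613e+08) = 82.08 dB SPL.

82.1 dB SPL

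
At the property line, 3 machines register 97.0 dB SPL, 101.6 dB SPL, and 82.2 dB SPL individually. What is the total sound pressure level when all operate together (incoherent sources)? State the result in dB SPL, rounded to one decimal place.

102.9 dB SPL

Incoherent sources combine by intensity addition: L_total = 10·log₁₀(Σ 10^(L_i/10)).
Σ 10^(L/10) = 10^(97.0/10) + 10^(101.6/10) + 10^(82.2/10) = 1.963e+10.
L_total = 10·log₁₀(1.963e+10) = 102.93 dB SPL.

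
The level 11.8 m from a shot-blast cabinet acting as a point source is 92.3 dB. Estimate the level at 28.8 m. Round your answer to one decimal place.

84.5 dB

For a point source, L₂ = L₁ − 20·log₁₀(r₂/r₁).
L₂ = 92.3 − 20·log₁₀(28.8/11.8) = 92.3 − 7.750 = 84.55 dB.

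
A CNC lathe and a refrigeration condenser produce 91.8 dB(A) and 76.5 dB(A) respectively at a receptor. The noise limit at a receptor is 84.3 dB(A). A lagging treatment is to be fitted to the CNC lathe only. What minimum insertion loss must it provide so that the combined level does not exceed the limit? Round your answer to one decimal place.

The untreated sources together contribute 10^(76.5/10) = 4.467e+07, i.e. 76.50 dB(A).
The limit corresponds to 10^(84.3/10) = 2.692e+08; subtracting the fixed part leaves 2.245e+08 for the CNC lathe, i.e. 83.51 dB(A).
Required insertion loss = 91.8 − 83.51 = 8.29 dB.

8.3 dB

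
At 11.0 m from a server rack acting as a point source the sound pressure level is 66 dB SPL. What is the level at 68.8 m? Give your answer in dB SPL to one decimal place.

For a point source, L₂ = L₁ − 20·log₁₀(r₂/r₁).
L₂ = 66 − 20·log₁₀(68.8/11.0) = 66 − 15.924 = 50.08 dB SPL.

50.1 dB SPL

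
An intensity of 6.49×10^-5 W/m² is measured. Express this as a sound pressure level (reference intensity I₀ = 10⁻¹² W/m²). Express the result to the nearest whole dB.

L = 10·log₁₀(I/I₀) = 10·log₁₀(6.49×10^-5/10⁻¹²) = 10·log₁₀(6.49×10^7).
L = 10·(0.8122 + 7) = 78.12 dB.

78 dB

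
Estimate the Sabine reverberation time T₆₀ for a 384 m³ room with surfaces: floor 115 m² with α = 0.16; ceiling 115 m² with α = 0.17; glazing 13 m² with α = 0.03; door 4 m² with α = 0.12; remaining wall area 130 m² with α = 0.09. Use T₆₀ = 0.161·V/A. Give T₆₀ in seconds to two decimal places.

A = Σ Sᵢαᵢ = 115·0.16 + 115·0.17 + 13·0.03 + 4·0.12 + 130·0.09 = 50.52 m².
T₆₀ = 0.161·V/A = 0.161·384/50.52 = 1.224 s.

1.22 s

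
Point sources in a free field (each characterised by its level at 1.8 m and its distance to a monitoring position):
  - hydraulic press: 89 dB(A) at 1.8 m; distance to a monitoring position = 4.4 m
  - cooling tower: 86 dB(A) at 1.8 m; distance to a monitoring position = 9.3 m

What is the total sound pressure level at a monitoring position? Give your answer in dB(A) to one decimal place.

Propagate each source to the receiver with L = L_ref − 20·log₁₀(r/r_ref), then add intensities.
hydraulic press: 89 − 20·log₁₀(4.4/1.8) = 89 − 7.76 = 81.24 dB(A).
cooling tower: 86 − 20·log₁₀(9.3/1.8) = 86 − 14.26 = 71.74 dB(A).
Σ 10^(L/10) = 1.478e+08 → L_total = 10·log₁₀(1.478e+08) = 81.70 dB(A).

81.7 dB(A)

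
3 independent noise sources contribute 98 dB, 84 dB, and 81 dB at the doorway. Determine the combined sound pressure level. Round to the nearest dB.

98 dB

Incoherent sources combine by intensity addition: L_total = 10·log₁₀(Σ 10^(L_i/10)).
Σ 10^(L/10) = 10^(98/10) + 10^(84/10) + 10^(81/10) = 6.687e+09.
L_total = 10·log₁₀(6.687e+09) = 98.25 dB.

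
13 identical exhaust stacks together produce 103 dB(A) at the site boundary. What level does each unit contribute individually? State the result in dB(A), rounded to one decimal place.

91.9 dB(A)

For N identical incoherent sources L_total = L₁ + 10·log₁₀ N, so L₁ = 103 − 10·log₁₀(13) = 103 − 11.139.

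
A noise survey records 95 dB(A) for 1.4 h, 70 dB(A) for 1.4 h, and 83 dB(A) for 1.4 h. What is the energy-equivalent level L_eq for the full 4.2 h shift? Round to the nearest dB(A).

The energy average is taken in the linear domain: L_eq = 10·log₁₀[(Σ tᵢ·10^(Lᵢ/10))/T], T = 4.2 h.
Σ tᵢ·10^(Lᵢ/10) = 1.4·10^(95/10) + 1.4·10^(70/10) + 1.4·10^(83/10) = 4.721e+09.
L_eq = 10·log₁₀(4.721e+09/4.2) = 90.51 dB(A).

91 dB(A)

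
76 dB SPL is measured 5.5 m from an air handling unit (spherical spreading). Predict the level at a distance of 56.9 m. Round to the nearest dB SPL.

56 dB SPL

For a point source, L₂ = L₁ − 20·log₁₀(r₂/r₁).
L₂ = 76 − 20·log₁₀(56.9/5.5) = 76 − 20.295 = 55.71 dB SPL.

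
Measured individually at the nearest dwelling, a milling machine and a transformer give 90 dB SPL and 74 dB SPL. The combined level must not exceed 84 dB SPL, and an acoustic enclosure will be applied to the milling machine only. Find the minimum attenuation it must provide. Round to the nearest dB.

6 dB

Fixed contribution from the other source: Σ 10^(L/10) = 10^(74/10) = 2.512e+07 (74.00 dB SPL).
The limit corresponds to 10^(84/10) = 2.512e+08; subtracting the fixed part leaves 2.261e+08 for the milling machine, i.e. 83.54 dB SPL.
So the milling machine must be reduced from 90 to 83.54 dB SPL: IL = 6.46 dB.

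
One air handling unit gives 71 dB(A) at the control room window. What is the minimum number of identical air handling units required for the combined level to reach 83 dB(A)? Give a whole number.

16

N identical sources give L₁ + 10·log₁₀ N, so require 10·log₁₀ N ≥ 83 − 71 = 12.0 dB.
N ≥ 10^(12.0/10) = 15.849, so N = 16.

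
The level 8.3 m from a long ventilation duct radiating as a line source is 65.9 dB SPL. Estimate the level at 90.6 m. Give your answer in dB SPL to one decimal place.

For a line source, L₂ = L₁ − 10·log₁₀(r₂/r₁).
L₂ = 65.9 − 10·log₁₀(90.6/8.3) = 65.9 − 10.381 = 55.52 dB SPL.

55.5 dB SPL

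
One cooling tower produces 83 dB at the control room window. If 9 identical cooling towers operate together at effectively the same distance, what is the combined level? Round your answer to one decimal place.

L_total = L₁ + 10·log₁₀ N for N identical incoherent sources.
L_total = 83 + 10·log₁₀(9) = 83 + 9.542 = 92.54 dB.

92.5 dB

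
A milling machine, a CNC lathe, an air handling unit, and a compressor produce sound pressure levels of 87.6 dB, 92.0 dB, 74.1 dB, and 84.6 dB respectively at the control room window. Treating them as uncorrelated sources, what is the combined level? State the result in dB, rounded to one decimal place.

For uncorrelated sources the intensities add, so convert each level to linear form, sum, and take 10·log₁₀ of the total.
Σ 10^(L/10) = 10^(87.6/10) + 10^(92.0/10) + 10^(74.1/10) + 10^(84.6/10) = 2.474e+09.
L_total = 10·log₁₀(2.474e+09) = 93.93 dB.

93.9 dB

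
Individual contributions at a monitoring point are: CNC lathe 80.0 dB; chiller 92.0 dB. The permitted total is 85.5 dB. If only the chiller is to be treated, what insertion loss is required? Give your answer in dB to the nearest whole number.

Everything except the chiller sums to 10^(80.0/10) = 1.000e+08 in linear terms, 80.00 dB.
To meet 85.5 dB overall, the treated chiller may contribute at most 10^(85.5/10) − 1.000e+08 = 2.548e+08, i.e. 84.06 dB.
So the chiller must be reduced from 92.0 to 84.06 dB: IL = 7.94 dB.

8 dB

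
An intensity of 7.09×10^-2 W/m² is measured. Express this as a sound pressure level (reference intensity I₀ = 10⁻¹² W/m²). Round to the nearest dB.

109 dB

I/I₀ = 7.09×10^-2/10⁻¹² = 7.09×10^10, and L = 10·log₁₀(I/I₀).
L = 10·(0.8506 + 10) = 108.51 dB.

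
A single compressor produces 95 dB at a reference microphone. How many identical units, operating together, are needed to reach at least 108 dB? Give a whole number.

20

The shortfall is 108 − 95 = 13.0 dB, and N units add 10·log₁₀ N, so need 10·log₁₀ N ≥ 13.0.
N ≥ 10^(13.0/10) = 19.953, so N = 20.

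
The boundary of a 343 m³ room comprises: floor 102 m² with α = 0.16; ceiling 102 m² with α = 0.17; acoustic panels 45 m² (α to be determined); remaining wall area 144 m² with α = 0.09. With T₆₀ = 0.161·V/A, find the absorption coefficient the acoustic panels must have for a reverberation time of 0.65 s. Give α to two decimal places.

0.85

A = 0.161·V/T₆₀ = 0.161·343/0.65 = 84.96 m² sabins.
Absorption from the other surfaces = 102·0.16 + 102·0.17 + 144·0.09 = 46.62 m², so the acoustic panels must supply 38.34 m² over 45 m².
α = 38.34/45 = 0.852.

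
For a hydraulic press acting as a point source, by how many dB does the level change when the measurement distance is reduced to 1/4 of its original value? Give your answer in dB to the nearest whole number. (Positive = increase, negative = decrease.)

With spherical spreading the level changes by −20·log₁₀(r₂/r₁).
ΔL = −20·log₁₀(0.25) = +12.04 dB.

+12 dB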